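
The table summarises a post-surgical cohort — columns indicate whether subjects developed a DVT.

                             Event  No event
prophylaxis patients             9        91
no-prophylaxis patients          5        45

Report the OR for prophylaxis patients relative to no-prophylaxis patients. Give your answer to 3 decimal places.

OR = (9 × 45) / (91 × 5) = 405/455 ≈ 0.890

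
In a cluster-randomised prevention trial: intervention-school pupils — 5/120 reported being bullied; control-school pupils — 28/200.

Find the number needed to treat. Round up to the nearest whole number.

risk, intervention-school pupils = 5/120 = 0.041667
risk, control-school pupils = 28/200 = 0.140000
absolute risk difference = 0.098333
1 / 0.098333 = 10.170 → round up → 11

NNT = 11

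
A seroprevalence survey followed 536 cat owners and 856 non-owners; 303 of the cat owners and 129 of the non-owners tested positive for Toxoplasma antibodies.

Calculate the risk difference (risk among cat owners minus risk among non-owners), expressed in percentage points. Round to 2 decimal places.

41.46

risk, cat owners = 303/536 = 0.5653
risk, non-owners = 129/856 = 0.1507
risk difference = 0.5653 − 0.1507 = 0.4146 → 41.46 percentage points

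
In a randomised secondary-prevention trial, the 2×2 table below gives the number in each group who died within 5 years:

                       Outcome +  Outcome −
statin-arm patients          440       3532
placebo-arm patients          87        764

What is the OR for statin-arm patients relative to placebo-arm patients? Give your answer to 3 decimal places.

1.094

odds, statin-arm patients = 440/3532 = 0.1246
odds, placebo-arm patients = 87/764 = 0.1139
OR = 0.1246 / 0.1139 = 1.094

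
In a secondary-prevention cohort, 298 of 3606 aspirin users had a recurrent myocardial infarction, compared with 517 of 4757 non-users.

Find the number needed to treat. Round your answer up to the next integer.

NNT = 39

risk, aspirin users = 298/3606 = 0.082640
risk, non-users = 517/4757 = 0.108682
absolute risk difference = 0.026042
1 / 0.026042 = 38.400 → round up → 39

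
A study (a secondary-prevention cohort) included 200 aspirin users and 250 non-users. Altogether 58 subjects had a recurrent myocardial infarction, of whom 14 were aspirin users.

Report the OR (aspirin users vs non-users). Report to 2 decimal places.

0.35

aspirin users without the outcome: 200 − 14 = 186
non-users with the outcome: 58 − 14 = 44
non-users without the outcome: 250 − 44 = 206
odds, aspirin users = 14/186 = 0.0753
odds, non-users = 44/206 = 0.2136
OR = 0.0753 / 0.2136 = 0.35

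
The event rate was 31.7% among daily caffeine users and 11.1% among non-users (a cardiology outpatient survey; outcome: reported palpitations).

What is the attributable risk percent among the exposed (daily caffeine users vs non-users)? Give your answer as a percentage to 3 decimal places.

AR% = (0.3170 − 0.1110) / 0.3170 = 0.6498 → 64.984%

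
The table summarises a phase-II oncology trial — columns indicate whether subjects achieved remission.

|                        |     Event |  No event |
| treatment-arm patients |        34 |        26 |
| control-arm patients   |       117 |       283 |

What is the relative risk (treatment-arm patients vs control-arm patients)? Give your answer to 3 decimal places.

RR: 1.937

risk, treatment-arm patients = 34/60 = 0.5667
risk, control-arm patients = 117/400 = 0.2925
RR = 0.5667 / 0.2925 = 1.937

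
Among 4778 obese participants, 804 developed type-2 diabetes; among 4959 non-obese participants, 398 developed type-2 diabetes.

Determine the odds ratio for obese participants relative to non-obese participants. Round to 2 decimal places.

odds, obese participants = 804/3974 = 0.2023
odds, non-obese participants = 398/4561 = 0.0873
OR = 0.2023 / 0.0873 = 2.32

OR = 2.32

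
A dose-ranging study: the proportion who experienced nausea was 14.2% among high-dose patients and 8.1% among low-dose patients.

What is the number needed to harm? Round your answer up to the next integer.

absolute risk difference = 0.061000
1 / 0.061000 = 16.393 → round up → 17

NNH: 17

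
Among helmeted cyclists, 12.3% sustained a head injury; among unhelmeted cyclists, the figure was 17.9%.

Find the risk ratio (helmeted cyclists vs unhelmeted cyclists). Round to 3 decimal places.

RR = 0.1230 / 0.1790 = 0.687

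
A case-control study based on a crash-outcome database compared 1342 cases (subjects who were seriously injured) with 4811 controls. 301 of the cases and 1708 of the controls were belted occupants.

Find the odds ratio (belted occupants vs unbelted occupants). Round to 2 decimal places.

odds, belted occupants = 301/1708 = 0.1762
odds, unbelted occupants = 1041/3103 = 0.3355
OR = 0.1762 / 0.3355 = 0.53

OR = 0.53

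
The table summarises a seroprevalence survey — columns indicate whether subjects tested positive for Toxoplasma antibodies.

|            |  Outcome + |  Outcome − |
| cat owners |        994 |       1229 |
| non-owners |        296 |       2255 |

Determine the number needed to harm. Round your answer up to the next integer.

risk, cat owners = 994/2223 = 0.447143
risk, non-owners = 296/2551 = 0.116033
absolute risk difference = 0.331111
1 / 0.331111 = 3.020 → round up → 4

NNH ≈ 4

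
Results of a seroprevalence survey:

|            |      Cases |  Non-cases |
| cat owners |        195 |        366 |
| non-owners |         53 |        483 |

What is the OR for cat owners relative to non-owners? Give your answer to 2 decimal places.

odds, cat owners = 195/366 = 0.5328
odds, non-owners = 53/483 = 0.1097
OR = 0.5328 / 0.1097 = 4.86

OR ≈ 4.86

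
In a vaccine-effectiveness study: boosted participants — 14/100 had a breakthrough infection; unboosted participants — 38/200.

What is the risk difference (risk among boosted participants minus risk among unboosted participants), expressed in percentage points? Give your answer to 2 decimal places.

-5.00

risk, boosted participants = 14/100 = 0.1400
risk, unboosted participants = 38/200 = 0.1900
risk difference = 0.1400 − 0.1900 = -0.0500 → -5.00 percentage points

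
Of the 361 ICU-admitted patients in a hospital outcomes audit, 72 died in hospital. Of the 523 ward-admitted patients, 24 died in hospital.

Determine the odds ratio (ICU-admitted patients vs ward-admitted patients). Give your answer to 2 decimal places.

odds, ICU-admitted patients = 72/289 = 0.24913
odds, ward-admitted patients = 24/499 = 0.04810
OR = 0.24913 / 0.04810 = 5.18

5.18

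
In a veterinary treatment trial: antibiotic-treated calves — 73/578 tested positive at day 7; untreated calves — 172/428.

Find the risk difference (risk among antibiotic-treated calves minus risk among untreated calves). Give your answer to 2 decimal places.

RD: -0.28

risk, antibiotic-treated calves = 73/578 = 0.1263
risk, untreated calves = 172/428 = 0.4019
risk difference = 0.1263 − 0.4019 = -0.28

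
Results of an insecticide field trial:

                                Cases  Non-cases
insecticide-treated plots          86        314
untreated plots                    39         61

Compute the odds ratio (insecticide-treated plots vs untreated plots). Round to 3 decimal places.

OR ≈ 0.428

odds, insecticide-treated plots = 86/314 = 0.2739
odds, untreated plots = 39/61 = 0.6393
OR = 0.2739 / 0.6393 = 0.428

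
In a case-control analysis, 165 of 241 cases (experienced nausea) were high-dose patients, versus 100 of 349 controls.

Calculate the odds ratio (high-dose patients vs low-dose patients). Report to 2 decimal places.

OR = (165 × 249) / (100 × 76) = 41085/7600 ≈ 5.41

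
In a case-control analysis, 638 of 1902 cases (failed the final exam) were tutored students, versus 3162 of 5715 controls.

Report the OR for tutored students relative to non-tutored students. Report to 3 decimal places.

OR = (638 × 2553) / (3162 × 1264) = 1628814/3996768 ≈ 0.408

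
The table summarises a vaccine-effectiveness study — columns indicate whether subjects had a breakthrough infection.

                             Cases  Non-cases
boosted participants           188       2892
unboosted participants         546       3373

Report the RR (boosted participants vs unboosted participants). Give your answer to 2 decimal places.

RR: 0.44

risk, boosted participants = 188/3080 = 0.0610
risk, unboosted participants = 546/3919 = 0.1393
RR = 0.0610 / 0.1393 = 0.44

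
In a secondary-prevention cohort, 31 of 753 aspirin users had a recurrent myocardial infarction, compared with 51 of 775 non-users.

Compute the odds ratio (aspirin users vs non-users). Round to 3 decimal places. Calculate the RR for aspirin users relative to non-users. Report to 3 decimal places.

OR = 0.610; RR = 0.626

OR = (31 × 724) / (722 × 51) = 22444/36822 ≈ 0.610
risk, aspirin users = 31/753 = 0.04117
risk, non-users = 51/775 = 0.06581
RR = 0.04117 / 0.06581 = 0.626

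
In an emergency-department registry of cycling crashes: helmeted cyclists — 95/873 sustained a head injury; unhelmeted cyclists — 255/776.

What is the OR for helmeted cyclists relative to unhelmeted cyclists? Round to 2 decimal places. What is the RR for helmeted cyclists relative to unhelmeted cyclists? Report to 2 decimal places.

OR = (95 × 521) / (778 × 255) = 49495/198390 ≈ 0.25
risk, helmeted cyclists = 95/873 = 0.1088
risk, unhelmeted cyclists = 255/776 = 0.3286
RR = 0.1088 / 0.3286 = 0.33

OR = 0.25; RR = 0.33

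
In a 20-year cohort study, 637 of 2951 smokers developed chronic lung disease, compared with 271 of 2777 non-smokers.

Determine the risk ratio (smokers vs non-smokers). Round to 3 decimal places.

RR: 2.212

risk, smokers = 637/2951 = 0.2159
risk, non-smokers = 271/2777 = 0.0976
RR = 0.2159 / 0.0976 = 2.212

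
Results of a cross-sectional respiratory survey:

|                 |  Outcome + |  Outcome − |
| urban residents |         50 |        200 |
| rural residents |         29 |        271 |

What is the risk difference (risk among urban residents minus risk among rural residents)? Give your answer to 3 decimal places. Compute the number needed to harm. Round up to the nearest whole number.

risk, urban residents = 50/250 = 0.2000
risk, rural residents = 29/300 = 0.0967
risk difference = 0.2000 − 0.0967 = 0.103
absolute risk difference = 0.103333
1 / 0.103333 = 9.677 → round up → 10

RD = 0.103; NNH = 10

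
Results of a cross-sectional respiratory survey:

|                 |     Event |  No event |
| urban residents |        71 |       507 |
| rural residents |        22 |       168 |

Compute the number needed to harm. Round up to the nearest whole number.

risk, urban residents = 71/578 = 0.122837
risk, rural residents = 22/190 = 0.115789
absolute risk difference = 0.007048
1 / 0.007048 = 141.884 → round up → 142

NNH ≈ 142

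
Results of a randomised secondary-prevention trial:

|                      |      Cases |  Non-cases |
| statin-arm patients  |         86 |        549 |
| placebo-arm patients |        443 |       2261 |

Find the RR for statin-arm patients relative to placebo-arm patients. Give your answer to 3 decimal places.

0.827

risk, statin-arm patients = 86/635 = 0.1354
risk, placebo-arm patients = 443/2704 = 0.1638
RR = 0.1354 / 0.1638 = 0.827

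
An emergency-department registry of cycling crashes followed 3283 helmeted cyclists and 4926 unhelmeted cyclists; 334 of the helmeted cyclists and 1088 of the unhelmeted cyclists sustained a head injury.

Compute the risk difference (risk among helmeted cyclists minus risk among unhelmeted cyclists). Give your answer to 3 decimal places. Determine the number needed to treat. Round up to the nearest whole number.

RD = -0.119; NNT = 9

risk, helmeted cyclists = 334/3283 = 0.1017
risk, unhelmeted cyclists = 1088/4926 = 0.2209
risk difference = 0.1017 − 0.2209 = -0.119
absolute risk difference = 0.119133
1 / 0.119133 = 8.394 → round up → 9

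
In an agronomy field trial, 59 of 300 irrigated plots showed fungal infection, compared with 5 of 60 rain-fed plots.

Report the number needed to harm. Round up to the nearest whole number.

risk, irrigated plots = 59/300 = 0.196667
risk, rain-fed plots = 5/60 = 0.083333
absolute risk difference = 0.113333
1 / 0.113333 = 8.824 → round up → 9

NNH = 9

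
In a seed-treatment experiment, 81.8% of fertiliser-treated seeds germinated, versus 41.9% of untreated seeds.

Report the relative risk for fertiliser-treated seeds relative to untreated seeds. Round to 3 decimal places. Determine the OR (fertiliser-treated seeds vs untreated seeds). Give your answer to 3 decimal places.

RR = 1.952; OR = 6.232

RR = 0.8180 / 0.4190 = 1.952
odds, fertiliser-treated seeds = 0.8180/0.1820 = 4.4945
odds, untreated seeds = 0.4190/0.5810 = 0.7212
OR = 4.4945 / 0.7212 = 6.232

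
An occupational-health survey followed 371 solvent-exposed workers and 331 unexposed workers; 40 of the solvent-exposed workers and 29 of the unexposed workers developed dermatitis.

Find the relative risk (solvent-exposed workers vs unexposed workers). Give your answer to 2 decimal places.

RR ≈ 1.23

risk, solvent-exposed workers = 40/371 = 0.1078
risk, unexposed workers = 29/331 = 0.0876
RR = 0.1078 / 0.0876 = 1.23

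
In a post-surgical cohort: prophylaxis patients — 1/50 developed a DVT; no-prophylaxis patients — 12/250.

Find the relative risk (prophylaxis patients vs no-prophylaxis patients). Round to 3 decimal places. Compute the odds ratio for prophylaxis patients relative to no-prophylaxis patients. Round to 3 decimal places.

risk, prophylaxis patients = 1/50 = 0.02000
risk, no-prophylaxis patients = 12/250 = 0.04800
RR = 0.02000 / 0.04800 = 0.417
odds, prophylaxis patients = 1/49 = 0.02041
odds, no-prophylaxis patients = 12/238 = 0.05042
OR = 0.02041 / 0.05042 = 0.405

RR = 0.417; OR = 0.405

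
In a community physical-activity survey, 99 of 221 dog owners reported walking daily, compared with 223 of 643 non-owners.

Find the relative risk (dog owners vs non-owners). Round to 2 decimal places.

risk, dog owners = 99/221 = 0.4480
risk, non-owners = 223/643 = 0.3468
RR = 0.4480 / 0.3468 = 1.29

1.29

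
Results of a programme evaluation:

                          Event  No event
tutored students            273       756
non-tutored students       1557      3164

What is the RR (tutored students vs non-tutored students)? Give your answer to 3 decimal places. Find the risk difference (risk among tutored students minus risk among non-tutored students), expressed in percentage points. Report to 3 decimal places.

RR = 0.804; RD = -6.450

risk, tutored students = 273/1029 = 0.2653
risk, non-tutored students = 1557/4721 = 0.3298
RR = 0.2653 / 0.3298 = 0.804
risk difference = 0.2653 − 0.3298 = -0.0645 → -6.450 percentage points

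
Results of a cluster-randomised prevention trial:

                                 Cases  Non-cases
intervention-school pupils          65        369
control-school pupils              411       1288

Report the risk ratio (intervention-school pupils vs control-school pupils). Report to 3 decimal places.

RR ≈ 0.619

risk, intervention-school pupils = 65/434 = 0.1498
risk, control-school pupils = 411/1699 = 0.2419
RR = 0.1498 / 0.2419 = 0.619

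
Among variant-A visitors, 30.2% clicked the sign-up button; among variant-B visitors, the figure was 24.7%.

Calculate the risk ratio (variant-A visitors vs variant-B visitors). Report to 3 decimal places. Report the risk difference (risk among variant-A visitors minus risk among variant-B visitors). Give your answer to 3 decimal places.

RR = 1.223; RD = 0.055

RR = 0.3020 / 0.2470 = 1.223
risk difference = 0.3020 − 0.2470 = 0.055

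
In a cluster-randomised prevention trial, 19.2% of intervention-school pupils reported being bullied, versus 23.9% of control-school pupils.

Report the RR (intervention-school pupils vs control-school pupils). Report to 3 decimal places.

RR = 0.1920 / 0.2390 = 0.803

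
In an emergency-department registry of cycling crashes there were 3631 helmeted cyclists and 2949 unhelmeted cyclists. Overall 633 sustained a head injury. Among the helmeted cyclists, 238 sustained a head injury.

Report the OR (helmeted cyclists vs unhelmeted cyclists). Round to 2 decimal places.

helmeted cyclists without the outcome: 3631 − 238 = 3393
unhelmeted cyclists with the outcome: 633 − 238 = 395
unhelmeted cyclists without the outcome: 2949 − 395 = 2554
odds, helmeted cyclists = 238/3393 = 0.0701
odds, unhelmeted cyclists = 395/2554 = 0.1547
OR = 0.0701 / 0.1547 = 0.45

0.45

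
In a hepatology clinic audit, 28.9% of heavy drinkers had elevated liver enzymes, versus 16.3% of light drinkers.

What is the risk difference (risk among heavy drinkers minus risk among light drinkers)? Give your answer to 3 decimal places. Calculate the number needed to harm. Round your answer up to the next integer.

RD = 0.126; NNH = 8

risk difference = 0.2890 − 0.1630 = 0.126
absolute risk difference = 0.126000
1 / 0.126000 = 7.937 → round up → 8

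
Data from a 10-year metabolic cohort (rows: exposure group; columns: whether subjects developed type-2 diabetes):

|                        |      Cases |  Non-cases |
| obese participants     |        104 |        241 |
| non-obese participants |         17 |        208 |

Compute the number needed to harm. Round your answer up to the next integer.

NNH: 5

risk, obese participants = 104/345 = 0.301449
risk, non-obese participants = 17/225 = 0.075556
absolute risk difference = 0.225894
1 / 0.225894 = 4.427 → round up → 5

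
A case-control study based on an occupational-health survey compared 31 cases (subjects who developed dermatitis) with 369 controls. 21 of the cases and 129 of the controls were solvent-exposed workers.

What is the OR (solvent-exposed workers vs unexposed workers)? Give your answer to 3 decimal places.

OR = (21 × 240) / (129 × 10) = 5040/1290 ≈ 3.907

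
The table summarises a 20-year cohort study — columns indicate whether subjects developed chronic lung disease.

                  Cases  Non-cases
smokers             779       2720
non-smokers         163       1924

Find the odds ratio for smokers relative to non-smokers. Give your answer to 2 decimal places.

OR = (779 × 1924) / (2720 × 163) = 1498796/443360 ≈ 3.38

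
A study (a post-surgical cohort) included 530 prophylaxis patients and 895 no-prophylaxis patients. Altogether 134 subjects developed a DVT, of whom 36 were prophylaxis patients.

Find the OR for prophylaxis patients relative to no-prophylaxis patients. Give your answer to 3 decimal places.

prophylaxis patients without the outcome: 530 − 36 = 494
no-prophylaxis patients with the outcome: 134 − 36 = 98
no-prophylaxis patients without the outcome: 895 − 98 = 797
OR = (36 × 797) / (494 × 98) = 28692/48412 ≈ 0.593

OR: 0.593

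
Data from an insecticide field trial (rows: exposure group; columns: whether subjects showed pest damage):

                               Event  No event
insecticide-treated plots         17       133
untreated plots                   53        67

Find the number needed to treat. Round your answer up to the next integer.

risk, insecticide-treated plots = 17/150 = 0.113333
risk, untreated plots = 53/120 = 0.441667
absolute risk difference = 0.328333
1 / 0.328333 = 3.046 → round up → 4

NNT = 4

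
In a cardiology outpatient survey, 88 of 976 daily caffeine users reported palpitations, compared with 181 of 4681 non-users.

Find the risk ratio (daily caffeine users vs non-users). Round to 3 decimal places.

risk, daily caffeine users = 88/976 = 0.09016
risk, non-users = 181/4681 = 0.03867
RR = 0.09016 / 0.03867 = 2.332

RR: 2.332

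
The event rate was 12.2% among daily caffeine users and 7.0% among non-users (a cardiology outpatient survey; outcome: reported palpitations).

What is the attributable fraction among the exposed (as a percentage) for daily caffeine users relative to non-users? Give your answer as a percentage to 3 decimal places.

AR% = (0.1220 − 0.0700) / 0.1220 = 0.4262 → 42.623%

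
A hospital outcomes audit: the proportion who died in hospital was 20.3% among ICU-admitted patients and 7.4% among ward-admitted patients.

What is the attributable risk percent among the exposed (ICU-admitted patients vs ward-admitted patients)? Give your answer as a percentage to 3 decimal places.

AR% = (0.2030 − 0.0740) / 0.2030 = 0.6355 → 63.547%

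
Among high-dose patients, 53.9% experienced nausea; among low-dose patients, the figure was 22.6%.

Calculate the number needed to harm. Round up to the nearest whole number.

absolute risk difference = 0.313000
1 / 0.313000 = 3.195 → round up → 4

4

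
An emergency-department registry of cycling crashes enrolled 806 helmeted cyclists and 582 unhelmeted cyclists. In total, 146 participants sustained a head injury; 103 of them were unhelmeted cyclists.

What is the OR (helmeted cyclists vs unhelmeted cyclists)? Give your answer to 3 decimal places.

0.262

helmeted cyclists with the outcome: 146 − 103 = 43
helmeted cyclists without the outcome: 806 − 43 = 763
unhelmeted cyclists without the outcome: 582 − 103 = 479
OR = (43 × 479) / (763 × 103) = 20597/78589 ≈ 0.262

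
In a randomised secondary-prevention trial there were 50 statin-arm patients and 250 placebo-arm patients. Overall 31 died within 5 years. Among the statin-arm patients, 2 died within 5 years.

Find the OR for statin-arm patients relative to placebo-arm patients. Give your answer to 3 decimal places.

0.318

statin-arm patients without the outcome: 50 − 2 = 48
placebo-arm patients with the outcome: 31 − 2 = 29
placebo-arm patients without the outcome: 250 − 29 = 221
OR = (2 × 221) / (48 × 29) = 442/1392 ≈ 0.318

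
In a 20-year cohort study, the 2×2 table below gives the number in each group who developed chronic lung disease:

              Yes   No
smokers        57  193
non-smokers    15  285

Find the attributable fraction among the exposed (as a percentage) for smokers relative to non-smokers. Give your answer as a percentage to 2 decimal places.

AR% ≈ 78.07%

risk, smokers = 57/250 = 0.2280
risk, non-smokers = 15/300 = 0.0500
AR% = (0.2280 − 0.0500) / 0.2280 = 0.7807 → 78.07%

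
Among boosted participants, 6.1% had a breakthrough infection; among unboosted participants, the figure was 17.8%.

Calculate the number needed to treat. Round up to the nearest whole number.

NNT: 9

absolute risk difference = 0.117000
1 / 0.117000 = 8.547 → round up → 9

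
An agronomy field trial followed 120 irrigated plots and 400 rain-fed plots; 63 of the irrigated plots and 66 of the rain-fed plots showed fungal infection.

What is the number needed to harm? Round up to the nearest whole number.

risk, irrigated plots = 63/120 = 0.525000
risk, rain-fed plots = 66/400 = 0.165000
absolute risk difference = 0.360000
1 / 0.360000 = 2.778 → round up → 3

NNH: 3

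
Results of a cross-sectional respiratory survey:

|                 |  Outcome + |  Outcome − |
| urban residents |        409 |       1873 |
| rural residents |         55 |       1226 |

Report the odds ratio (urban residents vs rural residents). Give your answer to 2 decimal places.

odds, urban residents = 409/1873 = 0.21837
odds, rural residents = 55/1226 = 0.04486
OR = 0.21837 / 0.04486 = 4.87

OR = 4.87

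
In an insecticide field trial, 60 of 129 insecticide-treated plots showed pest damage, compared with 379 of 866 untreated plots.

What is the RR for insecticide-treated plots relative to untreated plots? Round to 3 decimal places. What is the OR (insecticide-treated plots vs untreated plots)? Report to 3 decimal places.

risk, insecticide-treated plots = 60/129 = 0.4651
risk, untreated plots = 379/866 = 0.4376
RR = 0.4651 / 0.4376 = 1.063
odds, insecticide-treated plots = 60/69 = 0.8696
odds, untreated plots = 379/487 = 0.7782
OR = 0.8696 / 0.7782 = 1.117

RR = 1.063; OR = 1.117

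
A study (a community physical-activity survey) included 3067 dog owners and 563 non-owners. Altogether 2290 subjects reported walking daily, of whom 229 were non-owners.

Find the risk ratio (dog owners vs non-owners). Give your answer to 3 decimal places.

dog owners with the outcome: 2290 − 229 = 2061
dog owners without the outcome: 3067 − 2061 = 1006
non-owners without the outcome: 563 − 229 = 334
risk, dog owners = 2061/3067 = 0.6720
risk, non-owners = 229/563 = 0.4067
RR = 0.6720 / 0.4067 = 1.652

1.652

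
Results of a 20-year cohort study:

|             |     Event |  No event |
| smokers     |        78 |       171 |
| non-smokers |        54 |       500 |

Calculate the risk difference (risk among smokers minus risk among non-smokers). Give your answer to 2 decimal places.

RD ≈ 0.22

risk, smokers = 78/249 = 0.3133
risk, non-smokers = 54/554 = 0.0975
risk difference = 0.3133 − 0.0975 = 0.22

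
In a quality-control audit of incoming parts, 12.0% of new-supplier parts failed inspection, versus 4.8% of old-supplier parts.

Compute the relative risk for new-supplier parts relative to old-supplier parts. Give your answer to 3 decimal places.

RR = 0.12000 / 0.04800 = 2.500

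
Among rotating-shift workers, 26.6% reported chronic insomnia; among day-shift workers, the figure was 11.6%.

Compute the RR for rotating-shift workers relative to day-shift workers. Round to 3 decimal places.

RR = 0.2660 / 0.1160 = 2.293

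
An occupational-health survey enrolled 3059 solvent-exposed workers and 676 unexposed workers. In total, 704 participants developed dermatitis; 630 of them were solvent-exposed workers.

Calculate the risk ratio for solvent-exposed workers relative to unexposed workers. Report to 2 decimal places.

solvent-exposed workers without the outcome: 3059 − 630 = 2429
unexposed workers with the outcome: 704 − 630 = 74
unexposed workers without the outcome: 676 − 74 = 602
risk, solvent-exposed workers = 630/3059 = 0.2059
risk, unexposed workers = 74/676 = 0.1095
RR = 0.2059 / 0.1095 = 1.88

RR: 1.88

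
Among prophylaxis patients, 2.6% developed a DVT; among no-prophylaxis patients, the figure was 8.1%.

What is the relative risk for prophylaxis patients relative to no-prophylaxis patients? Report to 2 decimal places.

RR = 0.02600 / 0.08100 = 0.32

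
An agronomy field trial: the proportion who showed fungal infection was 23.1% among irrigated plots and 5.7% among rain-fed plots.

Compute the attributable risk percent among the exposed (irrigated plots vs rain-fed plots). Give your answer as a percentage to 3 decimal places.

AR% = (0.2310 − 0.0570) / 0.2310 = 0.7532 → 75.325%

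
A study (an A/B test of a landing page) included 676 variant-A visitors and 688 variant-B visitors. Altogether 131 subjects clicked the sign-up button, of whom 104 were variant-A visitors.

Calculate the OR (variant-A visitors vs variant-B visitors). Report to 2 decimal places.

variant-A visitors without the outcome: 676 − 104 = 572
variant-B visitors with the outcome: 131 − 104 = 27
variant-B visitors without the outcome: 688 − 27 = 661
odds, variant-A visitors = 104/572 = 0.18182
odds, variant-B visitors = 27/661 = 0.04085
OR = 0.18182 / 0.04085 = 4.45

4.45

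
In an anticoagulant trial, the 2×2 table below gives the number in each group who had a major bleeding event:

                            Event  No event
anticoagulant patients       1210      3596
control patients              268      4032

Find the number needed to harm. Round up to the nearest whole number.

NNH = 6

risk, anticoagulant patients = 1210/4806 = 0.251769
risk, control patients = 268/4300 = 0.062326
absolute risk difference = 0.189443
1 / 0.189443 = 5.279 → round up → 6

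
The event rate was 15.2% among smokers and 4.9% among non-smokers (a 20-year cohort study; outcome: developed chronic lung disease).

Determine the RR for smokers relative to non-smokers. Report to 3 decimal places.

RR = 0.15200 / 0.04900 = 3.102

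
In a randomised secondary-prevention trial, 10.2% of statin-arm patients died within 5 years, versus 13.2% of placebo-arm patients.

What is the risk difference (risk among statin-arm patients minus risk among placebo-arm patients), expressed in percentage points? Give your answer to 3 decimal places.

RD = -3.000

risk difference = 0.1020 − 0.1320 = -0.0300 → -3.000 percentage points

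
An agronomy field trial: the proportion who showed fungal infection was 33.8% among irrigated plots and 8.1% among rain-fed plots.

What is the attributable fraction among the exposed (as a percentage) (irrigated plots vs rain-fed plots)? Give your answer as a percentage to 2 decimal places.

AR% = (0.3380 − 0.0810) / 0.3380 = 0.7604 → 76.04%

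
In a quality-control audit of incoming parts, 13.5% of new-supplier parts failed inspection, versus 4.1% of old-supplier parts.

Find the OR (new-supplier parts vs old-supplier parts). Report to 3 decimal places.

OR ≈ 3.651

odds, new-supplier parts = 0.13500/0.86500 = 0.15607
odds, old-supplier parts = 0.04100/0.95900 = 0.04275
OR = 0.15607 / 0.04275 = 3.651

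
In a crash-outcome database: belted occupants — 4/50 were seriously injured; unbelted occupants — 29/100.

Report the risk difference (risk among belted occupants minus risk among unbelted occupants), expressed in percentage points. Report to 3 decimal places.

-21.000

risk, belted occupants = 4/50 = 0.0800
risk, unbelted occupants = 29/100 = 0.2900
risk difference = 0.0800 − 0.2900 = -0.2100 → -21.000 percentage points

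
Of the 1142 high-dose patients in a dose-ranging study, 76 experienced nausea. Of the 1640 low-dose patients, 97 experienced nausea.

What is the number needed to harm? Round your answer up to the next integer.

risk, high-dose patients = 76/1142 = 0.066550
risk, low-dose patients = 97/1640 = 0.059146
absolute risk difference = 0.007404
1 / 0.007404 = 135.062 → round up → 136

136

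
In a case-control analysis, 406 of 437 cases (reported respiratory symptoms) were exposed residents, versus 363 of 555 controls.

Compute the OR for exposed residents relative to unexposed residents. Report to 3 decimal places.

OR = (406 × 192) / (363 × 31) = 77952/11253 ≈ 6.927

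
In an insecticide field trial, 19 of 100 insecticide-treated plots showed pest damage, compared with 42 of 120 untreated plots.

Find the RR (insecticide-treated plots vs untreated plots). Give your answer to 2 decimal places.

risk, insecticide-treated plots = 19/100 = 0.1900
risk, untreated plots = 42/120 = 0.3500
RR = 0.1900 / 0.3500 = 0.54

RR ≈ 0.54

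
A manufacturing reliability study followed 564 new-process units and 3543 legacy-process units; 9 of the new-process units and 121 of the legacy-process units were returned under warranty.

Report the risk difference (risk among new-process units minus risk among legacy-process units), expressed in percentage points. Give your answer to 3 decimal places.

risk, new-process units = 9/564 = 0.01596
risk, legacy-process units = 121/3543 = 0.03415
risk difference = 0.01596 − 0.03415 = -0.01819 → -1.819 percentage points

-1.819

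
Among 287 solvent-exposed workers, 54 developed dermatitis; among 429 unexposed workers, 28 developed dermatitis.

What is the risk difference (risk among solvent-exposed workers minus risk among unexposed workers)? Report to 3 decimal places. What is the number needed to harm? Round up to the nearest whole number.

risk, solvent-exposed workers = 54/287 = 0.1882
risk, unexposed workers = 28/429 = 0.0653
risk difference = 0.1882 − 0.0653 = 0.123
absolute risk difference = 0.122885
1 / 0.122885 = 8.138 → round up → 9

RD = 0.123; NNH = 9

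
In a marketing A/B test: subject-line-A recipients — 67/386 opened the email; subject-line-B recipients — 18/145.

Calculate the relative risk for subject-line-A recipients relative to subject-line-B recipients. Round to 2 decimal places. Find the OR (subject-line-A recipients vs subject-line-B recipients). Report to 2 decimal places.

risk, subject-line-A recipients = 67/386 = 0.1736
risk, subject-line-B recipients = 18/145 = 0.1241
RR = 0.1736 / 0.1241 = 1.40
odds, subject-line-A recipients = 67/319 = 0.2100
odds, subject-line-B recipients = 18/127 = 0.1417
OR = 0.2100 / 0.1417 = 1.48

RR = 1.40; OR = 1.48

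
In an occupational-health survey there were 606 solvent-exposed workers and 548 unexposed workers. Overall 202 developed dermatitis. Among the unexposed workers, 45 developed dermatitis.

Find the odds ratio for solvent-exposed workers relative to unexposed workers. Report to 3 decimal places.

3.908

solvent-exposed workers with the outcome: 202 − 45 = 157
solvent-exposed workers without the outcome: 606 − 157 = 449
unexposed workers without the outcome: 548 − 45 = 503
OR = (157 × 503) / (449 × 45) = 78971/20205 ≈ 3.908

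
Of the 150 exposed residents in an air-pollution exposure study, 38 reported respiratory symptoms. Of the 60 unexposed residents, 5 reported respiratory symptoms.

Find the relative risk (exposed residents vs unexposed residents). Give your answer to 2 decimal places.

risk, exposed residents = 38/150 = 0.2533
risk, unexposed residents = 5/60 = 0.0833
RR = 0.2533 / 0.0833 = 3.04

RR ≈ 3.04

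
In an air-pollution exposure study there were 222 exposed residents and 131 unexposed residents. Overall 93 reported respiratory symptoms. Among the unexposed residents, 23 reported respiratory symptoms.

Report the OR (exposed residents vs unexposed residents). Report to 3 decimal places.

OR = 2.162

exposed residents with the outcome: 93 − 23 = 70
exposed residents without the outcome: 222 − 70 = 152
unexposed residents without the outcome: 131 − 23 = 108
OR = (70 × 108) / (152 × 23) = 7560/3496 ≈ 2.162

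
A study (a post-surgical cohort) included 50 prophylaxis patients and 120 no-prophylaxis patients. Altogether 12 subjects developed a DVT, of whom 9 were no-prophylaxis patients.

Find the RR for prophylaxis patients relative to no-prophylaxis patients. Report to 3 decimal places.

prophylaxis patients with the outcome: 12 − 9 = 3
prophylaxis patients without the outcome: 50 − 3 = 47
no-prophylaxis patients without the outcome: 120 − 9 = 111
risk, prophylaxis patients = 3/50 = 0.0600
risk, no-prophylaxis patients = 9/120 = 0.0750
RR = 0.0600 / 0.0750 = 0.800

0.800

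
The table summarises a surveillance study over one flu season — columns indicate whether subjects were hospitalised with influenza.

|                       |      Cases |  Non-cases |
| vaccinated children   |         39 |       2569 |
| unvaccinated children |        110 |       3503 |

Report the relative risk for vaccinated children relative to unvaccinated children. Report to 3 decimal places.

risk, vaccinated children = 39/2608 = 0.01495
risk, unvaccinated children = 110/3613 = 0.03045
RR = 0.01495 / 0.03045 = 0.491

0.491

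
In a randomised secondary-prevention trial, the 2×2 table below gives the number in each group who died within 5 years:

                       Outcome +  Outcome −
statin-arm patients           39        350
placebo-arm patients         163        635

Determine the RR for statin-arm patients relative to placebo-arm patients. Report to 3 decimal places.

risk, statin-arm patients = 39/389 = 0.1003
risk, placebo-arm patients = 163/798 = 0.2043
RR = 0.1003 / 0.2043 = 0.491

0.491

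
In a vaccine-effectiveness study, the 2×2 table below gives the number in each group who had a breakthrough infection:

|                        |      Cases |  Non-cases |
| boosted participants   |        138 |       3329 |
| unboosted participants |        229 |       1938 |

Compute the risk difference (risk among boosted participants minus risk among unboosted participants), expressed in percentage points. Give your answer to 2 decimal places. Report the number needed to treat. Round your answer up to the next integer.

RD = -6.59; NNT = 16

risk, boosted participants = 138/3467 = 0.03980
risk, unboosted participants = 229/2167 = 0.10568
risk difference = 0.03980 − 0.10568 = -0.06587 → -6.59 percentage points
absolute risk difference = 0.065872
1 / 0.065872 = 15.181 → round up → 16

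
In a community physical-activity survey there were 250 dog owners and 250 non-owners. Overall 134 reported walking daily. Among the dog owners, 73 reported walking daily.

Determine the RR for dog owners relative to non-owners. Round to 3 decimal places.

RR ≈ 1.197

dog owners without the outcome: 250 − 73 = 177
non-owners with the outcome: 134 − 73 = 61
non-owners without the outcome: 250 − 61 = 189
risk, dog owners = 73/250 = 0.2920
risk, non-owners = 61/250 = 0.2440
RR = 0.2920 / 0.2440 = 1.197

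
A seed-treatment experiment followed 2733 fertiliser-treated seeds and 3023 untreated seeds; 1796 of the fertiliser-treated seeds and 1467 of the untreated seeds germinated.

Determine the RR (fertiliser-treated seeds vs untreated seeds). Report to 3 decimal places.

RR ≈ 1.354

risk, fertiliser-treated seeds = 1796/2733 = 0.6572
risk, untreated seeds = 1467/3023 = 0.4853
RR = 0.6572 / 0.4853 = 1.354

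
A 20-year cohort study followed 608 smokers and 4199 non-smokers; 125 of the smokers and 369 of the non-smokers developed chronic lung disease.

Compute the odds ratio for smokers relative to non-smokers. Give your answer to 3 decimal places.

OR = (125 × 3830) / (483 × 369) = 478750/178227 ≈ 2.686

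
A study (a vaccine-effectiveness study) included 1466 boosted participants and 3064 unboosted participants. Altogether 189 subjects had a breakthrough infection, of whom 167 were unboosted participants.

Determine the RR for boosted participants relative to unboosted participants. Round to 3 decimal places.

boosted participants with the outcome: 189 − 167 = 22
boosted participants without the outcome: 1466 − 22 = 1444
unboosted participants without the outcome: 3064 − 167 = 2897
risk, boosted participants = 22/1466 = 0.01501
risk, unboosted participants = 167/3064 = 0.05450
RR = 0.01501 / 0.05450 = 0.275

RR ≈ 0.275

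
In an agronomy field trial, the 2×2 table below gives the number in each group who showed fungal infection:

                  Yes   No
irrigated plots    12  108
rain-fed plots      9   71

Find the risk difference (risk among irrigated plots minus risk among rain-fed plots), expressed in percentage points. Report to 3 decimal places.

-1.250

risk, irrigated plots = 12/120 = 0.1000
risk, rain-fed plots = 9/80 = 0.1125
risk difference = 0.1000 − 0.1125 = -0.0125 → -1.250 percentage points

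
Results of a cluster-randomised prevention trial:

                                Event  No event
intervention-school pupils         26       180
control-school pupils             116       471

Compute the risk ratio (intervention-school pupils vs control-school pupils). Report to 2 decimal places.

0.64

risk, intervention-school pupils = 26/206 = 0.1262
risk, control-school pupils = 116/587 = 0.1976
RR = 0.1262 / 0.1976 = 0.64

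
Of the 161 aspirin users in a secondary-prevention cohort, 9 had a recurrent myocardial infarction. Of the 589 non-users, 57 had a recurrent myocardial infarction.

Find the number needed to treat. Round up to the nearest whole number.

NNT: 25

risk, aspirin users = 9/161 = 0.055901
risk, non-users = 57/589 = 0.096774
absolute risk difference = 0.040874
1 / 0.040874 = 24.465 → round up → 25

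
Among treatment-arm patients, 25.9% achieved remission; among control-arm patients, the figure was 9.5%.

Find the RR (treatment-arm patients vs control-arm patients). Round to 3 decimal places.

RR = 0.2590 / 0.0950 = 2.726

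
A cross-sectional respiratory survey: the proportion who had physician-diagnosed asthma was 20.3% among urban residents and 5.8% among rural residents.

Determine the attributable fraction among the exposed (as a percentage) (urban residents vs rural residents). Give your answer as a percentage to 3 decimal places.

AR% = (0.2030 − 0.0580) / 0.2030 = 0.7143 → 71.429%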